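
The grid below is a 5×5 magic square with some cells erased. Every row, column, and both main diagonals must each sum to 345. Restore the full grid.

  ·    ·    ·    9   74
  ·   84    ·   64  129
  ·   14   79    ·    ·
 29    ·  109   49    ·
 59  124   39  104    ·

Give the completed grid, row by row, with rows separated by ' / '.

114 54 94 9 74 / 44 84 24 64 129 / 99 14 79 119 34 / 29 69 109 49 89 / 59 124 39 104 19

Row 5 must total 345; the given cells sum to 326, so (5,5) = 19.
Using column 4: 9 + 64 + 49 + 104 + ? → (3,4) = 345 − 226 = 119.
Main diagonal: 84 + 79 + 49 + 19 + ? = 345, so (1,1) = 114.
Using anti-diagonal: 74 + 64 + 79 + 59 + ? → (4,2) = 345 − 276 = 69.
From row 4, 345 − (29 + 69 + 109 + 49) gives (4,5) = 89.
Column 2 must total 345; the given cells sum to 291, so (1,2) = 54.
Using column 5: 74 + 129 + 89 + 19 + ? → (3,5) = 345 − 311 = 34.
The remaining cell in row 1 is (1,3) = 345 − 251 = 94.
From row 3, 345 − (14 + 79 + 119 + 34) gives (3,1) = 99.
Using column 1: 114 + 99 + 29 + 59 + ? → (2,1) = 345 − 301 = 44.
From column 3, 345 − (94 + 79 + 109 + 39) gives (2,3) = 24.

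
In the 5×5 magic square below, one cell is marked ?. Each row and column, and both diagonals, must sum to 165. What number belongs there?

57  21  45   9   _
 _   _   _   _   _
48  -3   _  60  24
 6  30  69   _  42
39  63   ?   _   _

Using row 1: 57 + 21 + 45 + 9 + ? → (1,5) = 165 − 132 = 33.
The remaining cell in row 3 is (3,3) = 165 − 129 = 36.
Row 4 needs 165; the known cells sum to 147, so (4,4) = 18.
Column 1 must total 165; the given cells sum to 150, so (2,1) = 15.
Using column 2: 21 + (-3) + 30 + 63 + ? → (2,2) = 165 − 111 = 54.
The remaining cell in main diagonal is (5,5) = 165 − 165 = 0.
From anti-diagonal, 165 − (33 + 36 + 30 + 39) gives (2,4) = 27.
From column 4, 165 − (9 + 27 + 60 + 18) gives (5,4) = 51.
Column 5 needs 165; the known cells sum to 99, so (2,5) = 66.
The remaining cell in row 2 is (2,3) = 165 − 162 = 3.
Using row 5: 39 + 63 + 51 + 0 + ? → (5,3) = 165 − 153 = 12.

12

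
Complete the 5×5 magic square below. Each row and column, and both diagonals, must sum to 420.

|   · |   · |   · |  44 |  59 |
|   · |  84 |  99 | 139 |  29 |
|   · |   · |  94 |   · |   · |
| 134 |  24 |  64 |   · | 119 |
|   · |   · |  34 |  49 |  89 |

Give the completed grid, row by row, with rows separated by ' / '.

74 114 129 44 59 / 69 84 99 139 29 / 39 54 94 109 124 / 134 24 64 79 119 / 104 144 34 49 89

Row 2: 84 + 99 + 139 + 29 + ? = 420, so (2,1) = 69.
Row 4 must total 420; the given cells sum to 341, so (4,4) = 79.
Column 3 needs 420; the known cells sum to 291, so (1,3) = 129.
From column 4, 420 − (44 + 139 + 79 + 49) gives (3,4) = 109.
Column 5 needs 420; the known cells sum to 296, so (3,5) = 124.
From main diagonal, 420 − (84 + 94 + 79 + 89) gives (1,1) = 74.
From anti-diagonal, 420 − (59 + 139 + 94 + 24) gives (5,1) = 104.
Row 1 must total 420; the given cells sum to 306, so (1,2) = 114.
Row 5: 104 + 34 + 49 + 89 + ? = 420, so (5,2) = 144.
Column 1: 74 + 69 + 134 + 104 + ? = 420, so (3,1) = 39.
The remaining cell in column 2 is (3,2) = 420 − 366 = 54.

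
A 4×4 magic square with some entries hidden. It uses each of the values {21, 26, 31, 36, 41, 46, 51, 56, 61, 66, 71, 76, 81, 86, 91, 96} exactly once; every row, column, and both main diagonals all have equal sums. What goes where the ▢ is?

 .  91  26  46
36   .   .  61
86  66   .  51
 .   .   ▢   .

The 16 entries sum to 936, so each line sums to 936/4 = 234.
Using row 1: 91 + 26 + 46 + ? → (1,1) = 234 − 163 = 71.
Row 3 must total 234; the given cells sum to 203, so (3,3) = 31.
Column 1: 71 + 36 + 86 + ? = 234, so (4,1) = 41.
Using column 4: 46 + 61 + 51 + ? → (4,4) = 234 − 158 = 76.
From main diagonal, 234 − (71 + 31 + 76) gives (2,2) = 56.
Using anti-diagonal: 46 + 66 + 41 + ? → (2,3) = 234 − 153 = 81.
The remaining cell in column 2 is (4,2) = 234 − 213 = 21.
Column 3: 26 + 81 + 31 + ? = 234, so (4,3) = 96.

96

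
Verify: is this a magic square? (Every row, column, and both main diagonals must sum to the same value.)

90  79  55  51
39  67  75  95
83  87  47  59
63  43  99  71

Row 1: 90 + 79 + 55 + 51 = 275.
Row 2: 39 + 67 + 75 + 95 = 276.
Row 3: 83 + 87 + 47 + 59 = 276.
Row 4: 63 + 43 + 99 + 71 = 276.
Column 1: 90 + 39 + 83 + 63 = 275.
Column 2: 79 + 67 + 87 + 43 = 276.
Column 3: 55 + 75 + 47 + 99 = 276.
Column 4: 51 + 95 + 59 + 71 = 276.
Main diagonal: 90 + 67 + 47 + 71 = 275.
Anti-diagonal: 51 + 75 + 87 + 63 = 276.

No — row 2 sums to 276 but main diagonal sums to 275.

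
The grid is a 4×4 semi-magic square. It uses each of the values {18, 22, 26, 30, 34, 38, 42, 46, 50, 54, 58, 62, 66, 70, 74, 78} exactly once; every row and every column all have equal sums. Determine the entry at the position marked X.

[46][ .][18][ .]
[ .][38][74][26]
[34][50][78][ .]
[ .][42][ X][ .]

22

The 16 entries sum to 768, so each line sums to 768/4 = 192.
Using row 2: 38 + 74 + 26 + ? → (2,1) = 192 − 138 = 54.
Row 3 must total 192; the given cells sum to 162, so (3,4) = 30.
The remaining cell in column 1 is (4,1) = 192 − 134 = 58.
The remaining cell in column 2 is (1,2) = 192 − 130 = 62.
From column 3, 192 − (18 + 74 + 78) gives (4,3) = 22.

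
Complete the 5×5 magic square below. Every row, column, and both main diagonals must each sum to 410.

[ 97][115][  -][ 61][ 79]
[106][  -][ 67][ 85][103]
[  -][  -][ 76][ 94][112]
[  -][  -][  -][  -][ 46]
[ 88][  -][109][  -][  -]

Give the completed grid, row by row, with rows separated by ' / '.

Using row 1: 97 + 115 + 61 + 79 + ? → (1,3) = 410 − 352 = 58.
Row 2: 106 + 67 + 85 + 103 + ? = 410, so (2,2) = 49.
Using column 3: 58 + 67 + 76 + 109 + ? → (4,3) = 410 − 310 = 100.
From column 5, 410 − (79 + 103 + 112 + 46) gives (5,5) = 70.
Main diagonal must total 410; the given cells sum to 292, so (4,4) = 118.
Using anti-diagonal: 79 + 85 + 76 + 88 + ? → (4,2) = 410 − 328 = 82.
Row 4 needs 410; the known cells sum to 346, so (4,1) = 64.
The remaining cell in column 1 is (3,1) = 410 − 355 = 55.
From column 4, 410 − (61 + 85 + 94 + 118) gives (5,4) = 52.
Row 3 must total 410; the given cells sum to 337, so (3,2) = 73.
The remaining cell in row 5 is (5,2) = 410 − 319 = 91.

97 115 58 61 79 / 106 49 67 85 103 / 55 73 76 94 112 / 64 82 100 118 46 / 88 91 109 52 70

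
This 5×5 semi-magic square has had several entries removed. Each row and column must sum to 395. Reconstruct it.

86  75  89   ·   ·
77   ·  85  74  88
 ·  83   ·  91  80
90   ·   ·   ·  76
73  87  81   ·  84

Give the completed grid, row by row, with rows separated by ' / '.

86 75 89 78 67 / 77 71 85 74 88 / 69 83 72 91 80 / 90 79 68 82 76 / 73 87 81 70 84

Row 2 must total 395; the given cells sum to 324, so (2,2) = 71.
From row 5, 395 − (73 + 87 + 81 + 84) gives (5,4) = 70.
Column 1 needs 395; the known cells sum to 326, so (3,1) = 69.
Using column 2: 75 + 71 + 83 + 87 + ? → (4,2) = 395 − 316 = 79.
Column 5: 88 + 80 + 76 + 84 + ? = 395, so (1,5) = 67.
The remaining cell in row 1 is (1,4) = 395 − 317 = 78.
Row 3 needs 395; the known cells sum to 323, so (3,3) = 72.
From column 3, 395 − (89 + 85 + 72 + 81) gives (4,3) = 68.
Using column 4: 78 + 74 + 91 + 70 + ? → (4,4) = 395 − 313 = 82.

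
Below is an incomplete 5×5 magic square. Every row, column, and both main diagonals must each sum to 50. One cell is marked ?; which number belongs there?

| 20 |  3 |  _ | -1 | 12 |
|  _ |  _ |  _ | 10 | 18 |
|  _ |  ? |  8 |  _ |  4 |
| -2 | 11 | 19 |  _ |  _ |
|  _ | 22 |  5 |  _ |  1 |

0

From row 1, 50 − (20 + 3 + (-1) + 12) gives (1,3) = 16.
From column 3, 50 − (16 + 8 + 19 + 5) gives (2,3) = 2.
The remaining cell in column 5 is (4,5) = 50 − 35 = 15.
The remaining cell in anti-diagonal is (5,1) = 50 − 41 = 9.
From row 4, 50 − (-2 + 11 + 19 + 15) gives (4,4) = 7.
Row 5 must total 50; the given cells sum to 37, so (5,4) = 13.
Column 4 must total 50; the given cells sum to 29, so (3,4) = 21.
Main diagonal: 20 + 8 + 7 + 1 + ? = 50, so (2,2) = 14.
Row 2: 14 + 2 + 10 + 18 + ? = 50, so (2,1) = 6.
Column 1 needs 50; the known cells sum to 33, so (3,1) = 17.
Column 2 must total 50; the given cells sum to 50, so (3,2) = 0.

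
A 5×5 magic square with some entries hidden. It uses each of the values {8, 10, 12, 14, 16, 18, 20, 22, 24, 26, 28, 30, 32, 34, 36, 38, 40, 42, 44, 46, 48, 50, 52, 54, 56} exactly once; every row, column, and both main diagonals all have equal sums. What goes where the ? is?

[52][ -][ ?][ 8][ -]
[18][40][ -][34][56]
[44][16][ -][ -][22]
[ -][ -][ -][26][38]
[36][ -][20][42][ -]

46

The 25 entries sum to 800, so each line sums to 800/5 = 160.
Row 2 needs 160; the known cells sum to 148, so (2,3) = 12.
Column 1 must total 160; the given cells sum to 150, so (4,1) = 10.
Column 4 must total 160; the given cells sum to 110, so (3,4) = 50.
Row 3: 44 + 16 + 50 + 22 + ? = 160, so (3,3) = 28.
Main diagonal needs 160; the known cells sum to 146, so (5,5) = 14.
Row 5: 36 + 20 + 42 + 14 + ? = 160, so (5,2) = 48.
Column 5 must total 160; the given cells sum to 130, so (1,5) = 30.
Using anti-diagonal: 30 + 34 + 28 + 36 + ? → (4,2) = 160 − 128 = 32.
From row 4, 160 − (10 + 32 + 26 + 38) gives (4,3) = 54.
The remaining cell in column 2 is (1,2) = 160 − 136 = 24.
Column 3 must total 160; the given cells sum to 114, so (1,3) = 46.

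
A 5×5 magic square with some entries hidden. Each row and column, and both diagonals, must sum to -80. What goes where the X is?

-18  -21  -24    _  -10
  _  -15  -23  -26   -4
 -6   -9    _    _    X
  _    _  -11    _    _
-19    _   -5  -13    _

-28

The remaining cell in row 1 is (1,4) = -80 − (-73) = -7.
Using row 2: -15 + (-23) + (-26) + (-4) + ? → (2,1) = -80 − (-68) = -12.
From column 1, -80 − (-18 + (-12) + (-6) + (-19)) gives (4,1) = -25.
The remaining cell in column 3 is (3,3) = -80 − (-63) = -17.
From anti-diagonal, -80 − (-10 + (-26) + (-17) + (-19)) gives (4,2) = -8.
The remaining cell in column 2 is (5,2) = -80 − (-53) = -27.
Using row 5: -19 + (-27) + (-5) + (-13) + ? → (5,5) = -80 − (-64) = -16.
Main diagonal needs -80; the known cells sum to -66, so (4,4) = -14.
Row 4 must total -80; the given cells sum to -58, so (4,5) = -22.
The remaining cell in column 4 is (3,4) = -80 − (-60) = -20.
From column 5, -80 − (-10 + (-4) + (-22) + (-16)) gives (3,5) = -28.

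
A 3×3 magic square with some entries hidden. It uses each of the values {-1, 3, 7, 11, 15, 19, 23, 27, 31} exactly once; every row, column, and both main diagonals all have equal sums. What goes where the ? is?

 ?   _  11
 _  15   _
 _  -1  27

The 9 entries sum to 135, so each line sums to 135/3 = 45.
The remaining cell in row 3 is (3,1) = 45 − 26 = 19.
From column 2, 45 − (15 + (-1)) gives (1,2) = 31.
Column 3 needs 45; the known cells sum to 38, so (2,3) = 7.
Main diagonal must total 45; the given cells sum to 42, so (1,1) = 3.

3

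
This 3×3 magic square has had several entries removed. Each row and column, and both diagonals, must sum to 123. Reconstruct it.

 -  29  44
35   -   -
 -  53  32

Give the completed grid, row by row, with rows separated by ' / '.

Row 1 needs 123; the known cells sum to 73, so (1,1) = 50.
Row 3 must total 123; the given cells sum to 85, so (3,1) = 38.
From column 2, 123 − (29 + 53) gives (2,2) = 41.
Column 3 needs 123; the known cells sum to 76, so (2,3) = 47.

50 29 44 / 35 41 47 / 38 53 32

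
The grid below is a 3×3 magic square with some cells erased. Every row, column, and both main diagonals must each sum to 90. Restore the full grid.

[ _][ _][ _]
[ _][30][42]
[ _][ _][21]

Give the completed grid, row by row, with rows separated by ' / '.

39 24 27 / 18 30 42 / 33 36 21

Using row 2: 30 + 42 + ? → (2,1) = 90 − 72 = 18.
Column 3: 42 + 21 + ? = 90, so (1,3) = 27.
Main diagonal must total 90; the given cells sum to 51, so (1,1) = 39.
The remaining cell in anti-diagonal is (3,1) = 90 − 57 = 33.
The remaining cell in row 1 is (1,2) = 90 − 66 = 24.
From row 3, 90 − (33 + 21) gives (3,2) = 36.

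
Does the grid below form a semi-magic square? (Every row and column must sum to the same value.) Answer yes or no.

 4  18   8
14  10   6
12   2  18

Row 1: 4 + 18 + 8 = 30.
Row 2: 14 + 10 + 6 = 30.
Row 3: 12 + 2 + 18 = 32.
Column 1: 4 + 14 + 12 = 30.
Column 2: 18 + 10 + 2 = 30.
Column 3: 8 + 6 + 18 = 32.

No — column 2 sums to 30 but column 3 sums to 32.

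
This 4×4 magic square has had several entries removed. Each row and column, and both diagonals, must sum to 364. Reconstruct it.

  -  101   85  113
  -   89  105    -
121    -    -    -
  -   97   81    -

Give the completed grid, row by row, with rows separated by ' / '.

From row 1, 364 − (101 + 85 + 113) gives (1,1) = 65.
From column 2, 364 − (101 + 89 + 97) gives (3,2) = 77.
Column 3 needs 364; the known cells sum to 271, so (3,3) = 93.
From main diagonal, 364 − (65 + 89 + 93) gives (4,4) = 117.
From anti-diagonal, 364 − (113 + 105 + 77) gives (4,1) = 69.
Row 3: 121 + 77 + 93 + ? = 364, so (3,4) = 73.
Column 1: 65 + 121 + 69 + ? = 364, so (2,1) = 109.
Using column 4: 113 + 73 + 117 + ? → (2,4) = 364 − 303 = 61.

65 101 85 113 / 109 89 105 61 / 121 77 93 73 / 69 97 81 117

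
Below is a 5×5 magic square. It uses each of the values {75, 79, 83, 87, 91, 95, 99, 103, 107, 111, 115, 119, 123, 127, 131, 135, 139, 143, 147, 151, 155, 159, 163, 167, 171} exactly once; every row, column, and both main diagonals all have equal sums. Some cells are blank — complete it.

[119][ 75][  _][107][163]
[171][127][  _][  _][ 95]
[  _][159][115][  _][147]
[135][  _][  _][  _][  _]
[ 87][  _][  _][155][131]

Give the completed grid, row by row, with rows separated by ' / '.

The 25 entries sum to 3075, so each line sums to 3075/5 = 615.
Row 1 needs 615; the known cells sum to 464, so (1,3) = 151.
Using column 1: 119 + 171 + 135 + 87 + ? → (3,1) = 615 − 512 = 103.
The remaining cell in column 5 is (4,5) = 615 − 536 = 79.
Main diagonal: 119 + 127 + 115 + 131 + ? = 615, so (4,4) = 123.
The remaining cell in row 3 is (3,4) = 615 − 524 = 91.
From column 4, 615 − (107 + 91 + 123 + 155) gives (2,4) = 139.
Anti-diagonal must total 615; the given cells sum to 504, so (4,2) = 111.
Row 2: 171 + 127 + 139 + 95 + ? = 615, so (2,3) = 83.
Row 4 must total 615; the given cells sum to 448, so (4,3) = 167.
Column 2 needs 615; the known cells sum to 472, so (5,2) = 143.
Column 3 must total 615; the given cells sum to 516, so (5,3) = 99.

119 75 151 107 163 / 171 127 83 139 95 / 103 159 115 91 147 / 135 111 167 123 79 / 87 143 99 155 131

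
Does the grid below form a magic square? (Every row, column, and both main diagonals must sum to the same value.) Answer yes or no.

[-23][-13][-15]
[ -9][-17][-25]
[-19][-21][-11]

Row 1: -23 + (-13) + (-15) = -51.
Row 2: -9 + (-17) + (-25) = -51.
Row 3: -19 + (-21) + (-11) = -51.
Column 1: -23 + (-9) + (-19) = -51.
Column 2: -13 + (-17) + (-21) = -51.
Column 3: -15 + (-25) + (-11) = -51.
Main diagonal: -23 + (-17) + (-11) = -51.
Anti-diagonal: -15 + (-17) + (-19) = -51.
All lines sum to -51.

Yes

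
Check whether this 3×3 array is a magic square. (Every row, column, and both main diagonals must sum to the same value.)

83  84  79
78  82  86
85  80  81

Row 1: 83 + 84 + 79 = 246.
Row 2: 78 + 82 + 86 = 246.
Row 3: 85 + 80 + 81 = 246.
Column 1: 83 + 78 + 85 = 246.
Column 2: 84 + 82 + 80 = 246.
Column 3: 79 + 86 + 81 = 246.
Main diagonal: 83 + 82 + 81 = 246.
Anti-diagonal: 79 + 82 + 85 = 246.
All lines sum to 246.

Yes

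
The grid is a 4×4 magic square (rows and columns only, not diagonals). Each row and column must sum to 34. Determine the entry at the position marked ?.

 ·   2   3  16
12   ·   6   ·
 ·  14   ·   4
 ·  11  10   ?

From row 1, 34 − (2 + 3 + 16) gives (1,1) = 13.
From column 2, 34 − (2 + 14 + 11) gives (2,2) = 7.
Column 3 must total 34; the given cells sum to 19, so (3,3) = 15.
Row 2: 12 + 7 + 6 + ? = 34, so (2,4) = 9.
Using row 3: 14 + 15 + 4 + ? → (3,1) = 34 − 33 = 1.
The remaining cell in column 1 is (4,1) = 34 − 26 = 8.
From column 4, 34 − (16 + 9 + 4) gives (4,4) = 5.

5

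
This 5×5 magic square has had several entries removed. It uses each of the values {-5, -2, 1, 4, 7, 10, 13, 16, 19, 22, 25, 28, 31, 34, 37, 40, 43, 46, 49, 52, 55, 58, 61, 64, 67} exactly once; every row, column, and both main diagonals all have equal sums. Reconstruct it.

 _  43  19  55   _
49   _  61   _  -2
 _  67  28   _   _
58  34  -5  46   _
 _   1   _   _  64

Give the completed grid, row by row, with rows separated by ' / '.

7 43 19 55 31 / 49 10 61 37 -2 / 16 67 28 4 40 / 58 34 -5 46 22 / 25 1 52 13 64

The 25 entries sum to 775, so each line sums to 775/5 = 155.
Row 4: 58 + 34 + (-5) + 46 + ? = 155, so (4,5) = 22.
Using column 2: 43 + 67 + 34 + 1 + ? → (2,2) = 155 − 145 = 10.
Column 3 must total 155; the given cells sum to 103, so (5,3) = 52.
From main diagonal, 155 − (10 + 28 + 46 + 64) gives (1,1) = 7.
Row 1 must total 155; the given cells sum to 124, so (1,5) = 31.
Using row 2: 49 + 10 + 61 + (-2) + ? → (2,4) = 155 − 118 = 37.
Column 5 needs 155; the known cells sum to 115, so (3,5) = 40.
Anti-diagonal needs 155; the known cells sum to 130, so (5,1) = 25.
Row 5: 25 + 1 + 52 + 64 + ? = 155, so (5,4) = 13.
From column 1, 155 − (7 + 49 + 58 + 25) gives (3,1) = 16.
Column 4 needs 155; the known cells sum to 151, so (3,4) = 4.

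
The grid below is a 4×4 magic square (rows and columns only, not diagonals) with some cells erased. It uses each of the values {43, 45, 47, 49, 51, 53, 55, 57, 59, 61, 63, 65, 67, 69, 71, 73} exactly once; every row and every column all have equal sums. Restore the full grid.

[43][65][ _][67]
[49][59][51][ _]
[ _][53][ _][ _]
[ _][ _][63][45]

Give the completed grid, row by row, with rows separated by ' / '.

The 16 entries sum to 928, so each line sums to 928/4 = 232.
Using row 1: 43 + 65 + 67 + ? → (1,3) = 232 − 175 = 57.
Row 2: 49 + 59 + 51 + ? = 232, so (2,4) = 73.
The remaining cell in column 2 is (4,2) = 232 − 177 = 55.
Column 3: 57 + 51 + 63 + ? = 232, so (3,3) = 61.
The remaining cell in column 4 is (3,4) = 232 − 185 = 47.
Using row 3: 53 + 61 + 47 + ? → (3,1) = 232 − 161 = 71.
The remaining cell in row 4 is (4,1) = 232 − 163 = 69.

43 65 57 67 / 49 59 51 73 / 71 53 61 47 / 69 55 63 45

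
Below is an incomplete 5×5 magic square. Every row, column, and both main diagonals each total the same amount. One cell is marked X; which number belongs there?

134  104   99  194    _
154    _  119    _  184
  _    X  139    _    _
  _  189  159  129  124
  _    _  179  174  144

169

Column 3 is complete and sums to 695; that is the magic constant.
Row 1 must total 695; the given cells sum to 531, so (1,5) = 164.
Row 4: 189 + 159 + 129 + 124 + ? = 695, so (4,1) = 94.
Column 5: 164 + 184 + 124 + 144 + ? = 695, so (3,5) = 79.
From main diagonal, 695 − (134 + 139 + 129 + 144) gives (2,2) = 149.
Row 2: 154 + 149 + 119 + 184 + ? = 695, so (2,4) = 89.
The remaining cell in column 4 is (3,4) = 695 − 586 = 109.
Anti-diagonal must total 695; the given cells sum to 581, so (5,1) = 114.
Row 5 must total 695; the given cells sum to 611, so (5,2) = 84.
The remaining cell in column 1 is (3,1) = 695 − 496 = 199.
Using column 2: 104 + 149 + 189 + 84 + ? → (3,2) = 695 − 526 = 169.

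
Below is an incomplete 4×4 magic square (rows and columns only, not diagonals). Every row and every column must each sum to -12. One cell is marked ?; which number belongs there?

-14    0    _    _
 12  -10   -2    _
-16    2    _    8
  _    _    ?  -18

Row 2 must total -12; the given cells sum to 0, so (2,4) = -12.
Using row 3: -16 + 2 + 8 + ? → (3,3) = -12 − (-6) = -6.
Column 1: -14 + 12 + (-16) + ? = -12, so (4,1) = 6.
Using column 2: 0 + (-10) + 2 + ? → (4,2) = -12 − (-8) = -4.
The remaining cell in column 4 is (1,4) = -12 − (-22) = 10.
Using row 1: -14 + 0 + 10 + ? → (1,3) = -12 − (-4) = -8.
Row 4 must total -12; the given cells sum to -16, so (4,3) = 4.

4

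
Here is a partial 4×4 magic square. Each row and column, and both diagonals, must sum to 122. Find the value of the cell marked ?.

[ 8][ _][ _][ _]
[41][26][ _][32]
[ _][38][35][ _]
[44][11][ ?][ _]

The remaining cell in row 2 is (2,3) = 122 − 99 = 23.
Column 1 needs 122; the known cells sum to 93, so (3,1) = 29.
Using column 2: 26 + 38 + 11 + ? → (1,2) = 122 − 75 = 47.
The remaining cell in main diagonal is (4,4) = 122 − 69 = 53.
Anti-diagonal must total 122; the given cells sum to 105, so (1,4) = 17.
Row 1: 8 + 47 + 17 + ? = 122, so (1,3) = 50.
Row 3 must total 122; the given cells sum to 102, so (3,4) = 20.
From row 4, 122 − (44 + 11 + 53) gives (4,3) = 14.

14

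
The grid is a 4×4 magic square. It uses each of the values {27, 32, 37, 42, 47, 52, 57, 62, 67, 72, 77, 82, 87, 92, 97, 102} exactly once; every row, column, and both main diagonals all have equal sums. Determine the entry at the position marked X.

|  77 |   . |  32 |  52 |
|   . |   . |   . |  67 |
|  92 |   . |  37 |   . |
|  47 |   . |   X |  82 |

102

The 16 entries sum to 1032, so each line sums to 1032/4 = 258.
Row 1 needs 258; the known cells sum to 161, so (1,2) = 97.
From column 1, 258 − (77 + 92 + 47) gives (2,1) = 42.
The remaining cell in column 4 is (3,4) = 258 − 201 = 57.
Main diagonal: 77 + 37 + 82 + ? = 258, so (2,2) = 62.
Row 2 needs 258; the known cells sum to 171, so (2,3) = 87.
Row 3: 92 + 37 + 57 + ? = 258, so (3,2) = 72.
Column 2 must total 258; the given cells sum to 231, so (4,2) = 27.
Column 3 needs 258; the known cells sum to 156, so (4,3) = 102.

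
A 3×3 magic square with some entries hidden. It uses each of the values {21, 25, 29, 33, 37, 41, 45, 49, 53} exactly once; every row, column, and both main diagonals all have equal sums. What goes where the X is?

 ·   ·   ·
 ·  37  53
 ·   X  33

29

The 9 entries sum to 333, so each line sums to 333/3 = 111.
The remaining cell in row 2 is (2,1) = 111 − 90 = 21.
The remaining cell in column 3 is (1,3) = 111 − 86 = 25.
Main diagonal must total 111; the given cells sum to 70, so (1,1) = 41.
The remaining cell in anti-diagonal is (3,1) = 111 − 62 = 49.
Row 1 needs 111; the known cells sum to 66, so (1,2) = 45.
The remaining cell in row 3 is (3,2) = 111 − 82 = 29.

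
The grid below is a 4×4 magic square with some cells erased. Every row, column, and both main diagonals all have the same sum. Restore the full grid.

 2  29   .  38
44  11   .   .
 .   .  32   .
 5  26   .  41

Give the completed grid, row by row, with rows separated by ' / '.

Main diagonal is already complete: 2 + 11 + 32 + 41 = 86, so that is the magic constant.
From row 1, 86 − (2 + 29 + 38) gives (1,3) = 17.
Row 4: 5 + 26 + 41 + ? = 86, so (4,3) = 14.
Column 1 must total 86; the given cells sum to 51, so (3,1) = 35.
From column 2, 86 − (29 + 11 + 26) gives (3,2) = 20.
Column 3: 17 + 32 + 14 + ? = 86, so (2,3) = 23.
Row 2 needs 86; the known cells sum to 78, so (2,4) = 8.
Row 3 needs 86; the known cells sum to 87, so (3,4) = -1.

2 29 17 38 / 44 11 23 8 / 35 20 32 -1 / 5 26 14 41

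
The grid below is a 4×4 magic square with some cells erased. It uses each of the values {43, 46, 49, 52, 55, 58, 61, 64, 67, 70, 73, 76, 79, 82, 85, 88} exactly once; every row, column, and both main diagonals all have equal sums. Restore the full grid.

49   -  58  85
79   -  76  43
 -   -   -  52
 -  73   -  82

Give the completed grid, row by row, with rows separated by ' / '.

49 70 58 85 / 79 64 76 43 / 88 55 67 52 / 46 73 61 82

The 16 entries sum to 1048, so each line sums to 1048/4 = 262.
Row 1: 49 + 58 + 85 + ? = 262, so (1,2) = 70.
Using row 2: 79 + 76 + 43 + ? → (2,2) = 262 − 198 = 64.
Column 2: 70 + 64 + 73 + ? = 262, so (3,2) = 55.
Using main diagonal: 49 + 64 + 82 + ? → (3,3) = 262 − 195 = 67.
From anti-diagonal, 262 − (85 + 76 + 55) gives (4,1) = 46.
From row 3, 262 − (55 + 67 + 52) gives (3,1) = 88.
The remaining cell in row 4 is (4,3) = 262 − 201 = 61.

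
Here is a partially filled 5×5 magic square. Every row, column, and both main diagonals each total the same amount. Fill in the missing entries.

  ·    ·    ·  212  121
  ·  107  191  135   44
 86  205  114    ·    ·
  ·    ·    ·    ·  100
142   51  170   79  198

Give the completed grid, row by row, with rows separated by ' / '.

65 149 93 212 121 / 163 107 191 135 44 / 86 205 114 58 177 / 184 128 72 156 100 / 142 51 170 79 198

Row 5 is already complete: 142 + 51 + 170 + 79 + 198 = 640, so that is the magic constant.
The remaining cell in row 2 is (2,1) = 640 − 477 = 163.
Using column 5: 121 + 44 + 100 + 198 + ? → (3,5) = 640 − 463 = 177.
Anti-diagonal must total 640; the given cells sum to 512, so (4,2) = 128.
Using row 3: 86 + 205 + 114 + 177 + ? → (3,4) = 640 − 582 = 58.
Column 2: 107 + 205 + 128 + 51 + ? = 640, so (1,2) = 149.
Column 4 must total 640; the given cells sum to 484, so (4,4) = 156.
Main diagonal must total 640; the given cells sum to 575, so (1,1) = 65.
Row 1 needs 640; the known cells sum to 547, so (1,3) = 93.
Column 1 must total 640; the given cells sum to 456, so (4,1) = 184.
Column 3 needs 640; the known cells sum to 568, so (4,3) = 72.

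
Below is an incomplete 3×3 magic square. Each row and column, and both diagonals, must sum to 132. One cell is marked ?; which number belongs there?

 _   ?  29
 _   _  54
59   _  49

64

Row 3: 59 + 49 + ? = 132, so (3,2) = 24.
From anti-diagonal, 132 − (29 + 59) gives (2,2) = 44.
From row 2, 132 − (44 + 54) gives (2,1) = 34.
From column 1, 132 − (34 + 59) gives (1,1) = 39.
Column 2 must total 132; the given cells sum to 68, so (1,2) = 64.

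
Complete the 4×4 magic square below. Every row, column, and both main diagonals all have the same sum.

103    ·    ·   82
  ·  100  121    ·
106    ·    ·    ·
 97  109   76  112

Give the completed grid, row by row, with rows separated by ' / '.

Row 4 is already complete: 97 + 109 + 76 + 112 = 394, so that is the magic constant.
Column 1: 103 + 106 + 97 + ? = 394, so (2,1) = 88.
Main diagonal: 103 + 100 + 112 + ? = 394, so (3,3) = 79.
Anti-diagonal must total 394; the given cells sum to 300, so (3,2) = 94.
Row 2 needs 394; the known cells sum to 309, so (2,4) = 85.
Using row 3: 106 + 94 + 79 + ? → (3,4) = 394 − 279 = 115.
From column 2, 394 − (100 + 94 + 109) gives (1,2) = 91.
Column 3 must total 394; the given cells sum to 276, so (1,3) = 118.

103 91 118 82 / 88 100 121 85 / 106 94 79 115 / 97 109 76 112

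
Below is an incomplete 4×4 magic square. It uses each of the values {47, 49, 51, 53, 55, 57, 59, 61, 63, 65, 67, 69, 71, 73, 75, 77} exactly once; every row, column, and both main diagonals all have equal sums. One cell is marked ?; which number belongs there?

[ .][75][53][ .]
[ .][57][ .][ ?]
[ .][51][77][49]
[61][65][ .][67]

59

The 16 entries sum to 992, so each line sums to 992/4 = 248.
Using row 3: 51 + 77 + 49 + ? → (3,1) = 248 − 177 = 71.
From row 4, 248 − (61 + 65 + 67) gives (4,3) = 55.
Column 3: 53 + 77 + 55 + ? = 248, so (2,3) = 63.
Main diagonal: 57 + 77 + 67 + ? = 248, so (1,1) = 47.
From anti-diagonal, 248 − (63 + 51 + 61) gives (1,4) = 73.
Using column 1: 47 + 71 + 61 + ? → (2,1) = 248 − 179 = 69.
Column 4 needs 248; the known cells sum to 189, so (2,4) = 59.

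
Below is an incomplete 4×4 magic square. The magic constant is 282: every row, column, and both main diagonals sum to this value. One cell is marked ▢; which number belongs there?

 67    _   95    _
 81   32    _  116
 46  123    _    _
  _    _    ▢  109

From row 2, 282 − (81 + 32 + 116) gives (2,3) = 53.
Column 1 must total 282; the given cells sum to 194, so (4,1) = 88.
From main diagonal, 282 − (67 + 32 + 109) gives (3,3) = 74.
Anti-diagonal must total 282; the given cells sum to 264, so (1,4) = 18.
Using row 1: 67 + 95 + 18 + ? → (1,2) = 282 − 180 = 102.
From row 3, 282 − (46 + 123 + 74) gives (3,4) = 39.
Column 2 must total 282; the given cells sum to 257, so (4,2) = 25.
Column 3 needs 282; the known cells sum to 222, so (4,3) = 60.

60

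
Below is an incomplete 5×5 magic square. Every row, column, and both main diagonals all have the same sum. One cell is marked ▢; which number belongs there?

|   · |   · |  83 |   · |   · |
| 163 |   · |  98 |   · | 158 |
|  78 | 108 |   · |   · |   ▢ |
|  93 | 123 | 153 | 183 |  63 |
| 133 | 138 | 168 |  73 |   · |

Row 4 is complete and sums to 615; that is the magic constant.
From row 5, 615 − (133 + 138 + 168 + 73) gives (5,5) = 103.
From column 1, 615 − (163 + 78 + 93 + 133) gives (1,1) = 148.
Using column 3: 83 + 98 + 153 + 168 + ? → (3,3) = 615 − 502 = 113.
Main diagonal: 148 + 113 + 183 + 103 + ? = 615, so (2,2) = 68.
Row 2 must total 615; the given cells sum to 487, so (2,4) = 128.
Column 2: 68 + 108 + 123 + 138 + ? = 615, so (1,2) = 178.
Anti-diagonal needs 615; the known cells sum to 497, so (1,5) = 118.
Using row 1: 148 + 178 + 83 + 118 + ? → (1,4) = 615 − 527 = 88.
Column 4: 88 + 128 + 183 + 73 + ? = 615, so (3,4) = 143.
The remaining cell in column 5 is (3,5) = 615 − 442 = 173.

173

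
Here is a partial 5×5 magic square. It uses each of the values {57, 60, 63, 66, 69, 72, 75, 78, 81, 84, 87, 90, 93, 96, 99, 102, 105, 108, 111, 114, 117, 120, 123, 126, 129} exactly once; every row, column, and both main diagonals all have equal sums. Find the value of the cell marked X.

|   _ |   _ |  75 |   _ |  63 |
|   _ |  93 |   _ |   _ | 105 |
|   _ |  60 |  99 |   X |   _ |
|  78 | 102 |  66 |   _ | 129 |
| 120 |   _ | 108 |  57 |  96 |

123

The 25 entries sum to 2325, so each line sums to 2325/5 = 465.
From row 4, 465 − (78 + 102 + 66 + 129) gives (4,4) = 90.
Row 5 must total 465; the given cells sum to 381, so (5,2) = 84.
Column 2 must total 465; the given cells sum to 339, so (1,2) = 126.
The remaining cell in column 3 is (2,3) = 465 − 348 = 117.
The remaining cell in column 5 is (3,5) = 465 − 393 = 72.
From main diagonal, 465 − (93 + 99 + 90 + 96) gives (1,1) = 87.
Using anti-diagonal: 63 + 99 + 102 + 120 + ? → (2,4) = 465 − 384 = 81.
Row 1 needs 465; the known cells sum to 351, so (1,4) = 114.
From row 2, 465 − (93 + 117 + 81 + 105) gives (2,1) = 69.
Using column 1: 87 + 69 + 78 + 120 + ? → (3,1) = 465 − 354 = 111.
Using column 4: 114 + 81 + 90 + 57 + ? → (3,4) = 465 − 342 = 123.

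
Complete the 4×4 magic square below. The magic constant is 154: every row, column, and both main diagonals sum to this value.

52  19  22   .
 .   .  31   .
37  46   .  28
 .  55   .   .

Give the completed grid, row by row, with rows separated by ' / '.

52 19 22 61 / 49 34 31 40 / 37 46 43 28 / 16 55 58 25

Row 1: 52 + 19 + 22 + ? = 154, so (1,4) = 61.
Using row 3: 37 + 46 + 28 + ? → (3,3) = 154 − 111 = 43.
Using column 2: 19 + 46 + 55 + ? → (2,2) = 154 − 120 = 34.
Using column 3: 22 + 31 + 43 + ? → (4,3) = 154 − 96 = 58.
Main diagonal: 52 + 34 + 43 + ? = 154, so (4,4) = 25.
Anti-diagonal: 61 + 31 + 46 + ? = 154, so (4,1) = 16.
Column 1 must total 154; the given cells sum to 105, so (2,1) = 49.
Column 4 needs 154; the known cells sum to 114, so (2,4) = 40.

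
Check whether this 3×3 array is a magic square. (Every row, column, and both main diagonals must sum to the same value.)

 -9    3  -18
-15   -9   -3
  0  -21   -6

Row 1: -9 + 3 + (-18) = -24.
Row 2: -15 + (-9) + (-3) = -27.
Row 3: 0 + (-21) + (-6) = -27.
Column 1: -9 + (-15) + 0 = -24.
Column 2: 3 + (-9) + (-21) = -27.
Column 3: -18 + (-3) + (-6) = -27.
Main diagonal: -9 + (-9) + (-6) = -24.
Anti-diagonal: -18 + (-9) + 0 = -27.

No — row 3 sums to -27 but row 1 sums to -24.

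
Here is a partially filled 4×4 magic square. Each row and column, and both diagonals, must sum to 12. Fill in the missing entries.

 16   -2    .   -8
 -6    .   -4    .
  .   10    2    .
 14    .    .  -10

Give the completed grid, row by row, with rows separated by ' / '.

16 -2 6 -8 / -6 4 -4 18 / -12 10 2 12 / 14 0 8 -10

Row 1: 16 + (-2) + (-8) + ? = 12, so (1,3) = 6.
Using column 1: 16 + (-6) + 14 + ? → (3,1) = 12 − 24 = -12.
Column 3 needs 12; the known cells sum to 4, so (4,3) = 8.
Main diagonal must total 12; the given cells sum to 8, so (2,2) = 4.
Row 2 must total 12; the given cells sum to -6, so (2,4) = 18.
Using row 3: -12 + 10 + 2 + ? → (3,4) = 12 − 0 = 12.
Row 4 needs 12; the known cells sum to 12, so (4,2) = 0.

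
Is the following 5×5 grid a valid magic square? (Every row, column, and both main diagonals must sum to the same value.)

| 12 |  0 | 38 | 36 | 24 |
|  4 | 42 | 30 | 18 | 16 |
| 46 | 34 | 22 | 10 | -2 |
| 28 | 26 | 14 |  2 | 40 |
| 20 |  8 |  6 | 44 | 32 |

Yes

Row 1: 12 + 0 + 38 + 36 + 24 = 110.
Row 2: 4 + 42 + 30 + 18 + 16 = 110.
Row 3: 46 + 34 + 22 + 10 + (-2) = 110.
Row 4: 28 + 26 + 14 + 2 + 40 = 110.
Row 5: 20 + 8 + 6 + 44 + 32 = 110.
Column 1: 12 + 4 + 46 + 28 + 20 = 110.
Column 2: 0 + 42 + 34 + 26 + 8 = 110.
Column 3: 38 + 30 + 22 + 14 + 6 = 110.
Column 4: 36 + 18 + 10 + 2 + 44 = 110.
Column 5: 24 + 16 + (-2) + 40 + 32 = 110.
Main diagonal: 12 + 42 + 22 + 2 + 32 = 110.
Anti-diagonal: 24 + 18 + 22 + 26 + 20 = 110.
All lines sum to 110.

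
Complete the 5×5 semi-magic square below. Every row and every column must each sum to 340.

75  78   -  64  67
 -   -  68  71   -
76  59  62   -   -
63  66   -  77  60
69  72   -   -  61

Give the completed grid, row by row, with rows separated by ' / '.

75 78 56 64 67 / 57 65 68 71 79 / 76 59 62 70 73 / 63 66 74 77 60 / 69 72 80 58 61

Row 1: 75 + 78 + 64 + 67 + ? = 340, so (1,3) = 56.
Row 4 needs 340; the known cells sum to 266, so (4,3) = 74.
The remaining cell in column 1 is (2,1) = 340 − 283 = 57.
Column 2 needs 340; the known cells sum to 275, so (2,2) = 65.
Column 3 needs 340; the known cells sum to 260, so (5,3) = 80.
Row 2 needs 340; the known cells sum to 261, so (2,5) = 79.
The remaining cell in row 5 is (5,4) = 340 − 282 = 58.
The remaining cell in column 4 is (3,4) = 340 − 270 = 70.
Column 5: 67 + 79 + 60 + 61 + ? = 340, so (3,5) = 73.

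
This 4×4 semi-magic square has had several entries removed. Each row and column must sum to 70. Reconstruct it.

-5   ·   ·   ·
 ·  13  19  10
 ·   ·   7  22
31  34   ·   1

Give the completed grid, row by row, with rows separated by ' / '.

-5 -2 40 37 / 28 13 19 10 / 16 25 7 22 / 31 34 4 1

Using row 2: 13 + 19 + 10 + ? → (2,1) = 70 − 42 = 28.
Row 4 must total 70; the given cells sum to 66, so (4,3) = 4.
From column 1, 70 − (-5 + 28 + 31) gives (3,1) = 16.
From column 3, 70 − (19 + 7 + 4) gives (1,3) = 40.
Column 4 must total 70; the given cells sum to 33, so (1,4) = 37.
From row 1, 70 − (-5 + 40 + 37) gives (1,2) = -2.
Row 3 needs 70; the known cells sum to 45, so (3,2) = 25.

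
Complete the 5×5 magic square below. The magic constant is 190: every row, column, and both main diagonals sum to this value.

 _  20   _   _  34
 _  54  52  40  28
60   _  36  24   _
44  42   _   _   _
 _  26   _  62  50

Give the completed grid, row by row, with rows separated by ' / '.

32 20 58 46 34 / 16 54 52 40 28 / 60 48 36 24 22 / 44 42 30 18 56 / 38 26 14 62 50

Using row 2: 54 + 52 + 40 + 28 + ? → (2,1) = 190 − 174 = 16.
Column 2 needs 190; the known cells sum to 142, so (3,2) = 48.
Anti-diagonal: 34 + 40 + 36 + 42 + ? = 190, so (5,1) = 38.
From row 3, 190 − (60 + 48 + 36 + 24) gives (3,5) = 22.
Row 5 must total 190; the given cells sum to 176, so (5,3) = 14.
Column 1 needs 190; the known cells sum to 158, so (1,1) = 32.
The remaining cell in column 5 is (4,5) = 190 − 134 = 56.
Main diagonal must total 190; the given cells sum to 172, so (4,4) = 18.
Row 4 must total 190; the given cells sum to 160, so (4,3) = 30.
Column 3 needs 190; the known cells sum to 132, so (1,3) = 58.
From column 4, 190 − (40 + 24 + 18 + 62) gives (1,4) = 46.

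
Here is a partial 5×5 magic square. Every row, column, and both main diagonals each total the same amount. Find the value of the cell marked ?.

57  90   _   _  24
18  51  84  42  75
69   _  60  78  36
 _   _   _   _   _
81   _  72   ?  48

Row 2 is complete and sums to 270; that is the magic constant.
Row 3 needs 270; the known cells sum to 243, so (3,2) = 27.
Using column 1: 57 + 18 + 69 + 81 + ? → (4,1) = 270 − 225 = 45.
Column 5: 24 + 75 + 36 + 48 + ? = 270, so (4,5) = 87.
Main diagonal: 57 + 51 + 60 + 48 + ? = 270, so (4,4) = 54.
Anti-diagonal: 24 + 42 + 60 + 81 + ? = 270, so (4,2) = 63.
Row 4: 45 + 63 + 54 + 87 + ? = 270, so (4,3) = 21.
Column 2 needs 270; the known cells sum to 231, so (5,2) = 39.
Using column 3: 84 + 60 + 21 + 72 + ? → (1,3) = 270 − 237 = 33.
Row 1: 57 + 90 + 33 + 24 + ? = 270, so (1,4) = 66.
Row 5 must total 270; the given cells sum to 240, so (5,4) = 30.

30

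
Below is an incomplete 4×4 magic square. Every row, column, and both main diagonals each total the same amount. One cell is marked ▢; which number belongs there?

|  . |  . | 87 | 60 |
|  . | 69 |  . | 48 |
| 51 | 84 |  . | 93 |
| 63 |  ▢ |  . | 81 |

Column 4 is complete and sums to 282; that is the magic constant.
The remaining cell in row 3 is (3,3) = 282 − 228 = 54.
Main diagonal: 69 + 54 + 81 + ? = 282, so (1,1) = 78.
Anti-diagonal must total 282; the given cells sum to 207, so (2,3) = 75.
From row 1, 282 − (78 + 87 + 60) gives (1,2) = 57.
Row 2 must total 282; the given cells sum to 192, so (2,1) = 90.
From column 2, 282 − (57 + 69 + 84) gives (4,2) = 72.

72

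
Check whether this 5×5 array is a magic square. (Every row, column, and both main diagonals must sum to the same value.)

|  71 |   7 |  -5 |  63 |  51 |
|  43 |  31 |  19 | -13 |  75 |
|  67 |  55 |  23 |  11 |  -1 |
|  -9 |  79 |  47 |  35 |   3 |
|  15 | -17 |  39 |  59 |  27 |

No — column 3 sums to 123 but column 1 sums to 187.

Row 1: 71 + 7 + (-5) + 63 + 51 = 187.
Row 2: 43 + 31 + 19 + (-13) + 75 = 155.
Row 3: 67 + 55 + 23 + 11 + (-1) = 155.
Row 4: -9 + 79 + 47 + 35 + 3 = 155.
Row 5: 15 + (-17) + 39 + 59 + 27 = 123.
Column 1: 71 + 43 + 67 + (-9) + 15 = 187.
Column 2: 7 + 31 + 55 + 79 + (-17) = 155.
Column 3: -5 + 19 + 23 + 47 + 39 = 123.
Column 4: 63 + (-13) + 11 + 35 + 59 = 155.
Column 5: 51 + 75 + (-1) + 3 + 27 = 155.
Main diagonal: 71 + 31 + 23 + 35 + 27 = 187.
Anti-diagonal: 51 + (-13) + 23 + 79 + 15 = 155.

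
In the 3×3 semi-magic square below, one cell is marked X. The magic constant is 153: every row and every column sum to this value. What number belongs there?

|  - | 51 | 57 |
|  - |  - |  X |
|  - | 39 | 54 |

Using row 1: 51 + 57 + ? → (1,1) = 153 − 108 = 45.
Row 3 must total 153; the given cells sum to 93, so (3,1) = 60.
From column 1, 153 − (45 + 60) gives (2,1) = 48.
Column 2 needs 153; the known cells sum to 90, so (2,2) = 63.
Column 3: 57 + 54 + ? = 153, so (2,3) = 42.

42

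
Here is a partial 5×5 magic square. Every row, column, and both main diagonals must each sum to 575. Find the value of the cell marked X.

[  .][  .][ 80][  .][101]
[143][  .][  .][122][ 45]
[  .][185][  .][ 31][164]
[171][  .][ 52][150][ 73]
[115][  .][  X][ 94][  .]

136

Row 4 needs 575; the known cells sum to 446, so (4,2) = 129.
The remaining cell in column 4 is (1,4) = 575 − 397 = 178.
Column 5 needs 575; the known cells sum to 383, so (5,5) = 192.
From anti-diagonal, 575 − (101 + 122 + 129 + 115) gives (3,3) = 108.
The remaining cell in row 3 is (3,1) = 575 − 488 = 87.
Column 1: 143 + 87 + 171 + 115 + ? = 575, so (1,1) = 59.
Main diagonal needs 575; the known cells sum to 509, so (2,2) = 66.
Row 1 must total 575; the given cells sum to 418, so (1,2) = 157.
Using row 2: 143 + 66 + 122 + 45 + ? → (2,3) = 575 − 376 = 199.
The remaining cell in column 2 is (5,2) = 575 − 537 = 38.
Column 3 needs 575; the known cells sum to 439, so (5,3) = 136.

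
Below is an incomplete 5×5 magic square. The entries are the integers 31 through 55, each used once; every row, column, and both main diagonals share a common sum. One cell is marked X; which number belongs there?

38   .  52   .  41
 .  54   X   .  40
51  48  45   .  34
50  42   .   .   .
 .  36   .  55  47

46

The entries are 31 through 55, which sum to 1075, so each line sums to 1075/5 = 215.
From row 3, 215 − (51 + 48 + 45 + 34) gives (3,4) = 37.
The remaining cell in column 2 is (1,2) = 215 − 180 = 35.
Column 5 needs 215; the known cells sum to 162, so (4,5) = 53.
Main diagonal needs 215; the known cells sum to 184, so (4,4) = 31.
The remaining cell in row 1 is (1,4) = 215 − 166 = 49.
The remaining cell in row 4 is (4,3) = 215 − 176 = 39.
From column 4, 215 − (49 + 37 + 31 + 55) gives (2,4) = 43.
Anti-diagonal must total 215; the given cells sum to 171, so (5,1) = 44.
Using row 5: 44 + 36 + 55 + 47 + ? → (5,3) = 215 − 182 = 33.
Column 1: 38 + 51 + 50 + 44 + ? = 215, so (2,1) = 32.
Using column 3: 52 + 45 + 39 + 33 + ? → (2,3) = 215 − 169 = 46.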